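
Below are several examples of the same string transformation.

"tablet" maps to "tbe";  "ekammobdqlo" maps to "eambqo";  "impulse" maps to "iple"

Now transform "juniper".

jnpr

The pattern: keep every other character starting from the first (positions 1st, 3rd, 5th, ...).
Applying that to "juniper" gives "jnpr".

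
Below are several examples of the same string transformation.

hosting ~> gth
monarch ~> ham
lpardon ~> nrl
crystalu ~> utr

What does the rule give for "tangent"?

The rule is to reverse the string, then keep one character in every 3, starting at position 1 (positions 1st, 4th, 7th, ...).
Working it through for "tangent": intermediate "tnegnat", final "tgt".

tgt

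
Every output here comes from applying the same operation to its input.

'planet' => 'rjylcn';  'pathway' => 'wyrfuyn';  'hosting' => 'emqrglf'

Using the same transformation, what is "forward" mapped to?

bmpuypd

Rule — shift every letter 2 places backward in the alphabet (wrapping around), then swap the first and last characters.
"forward" → "dmpuypb" → "bmpuypd".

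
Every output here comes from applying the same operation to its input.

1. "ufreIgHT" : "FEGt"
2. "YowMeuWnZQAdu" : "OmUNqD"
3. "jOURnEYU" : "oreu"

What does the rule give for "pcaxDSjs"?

CXsS

The rule is to flip the case of every letter, then keep every other character starting from the second (positions 2nd, 4th, 6th, ...).
On "pcaxDSjs": the first step gives "PCAXdsJS", and the second then gives "CXsS".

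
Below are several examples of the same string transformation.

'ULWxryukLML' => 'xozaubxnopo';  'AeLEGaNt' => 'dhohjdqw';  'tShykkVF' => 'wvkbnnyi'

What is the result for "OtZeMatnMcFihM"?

The rule is to shift every letter 3 places forward in the alphabet (wrapping around), then convert every letter to lowercase.
Applying both steps to "OtZeMatnMcFihM": "RwChPdwqPfIlkP", then "rwchpdwqpfilkp".

rwchpdwqpfilkp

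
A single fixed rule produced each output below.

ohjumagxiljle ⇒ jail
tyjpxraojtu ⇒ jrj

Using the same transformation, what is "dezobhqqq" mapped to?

zhq

What's happening: keep one character in every 3, starting at position 3 (positions 3rd, 6th, 9th, ...).
Applying that to "dezobhqqq" gives "zhq".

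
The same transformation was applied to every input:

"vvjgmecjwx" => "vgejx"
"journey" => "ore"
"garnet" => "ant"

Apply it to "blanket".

lne

In each case the input is transformed by: keep every other character starting from the second (positions 2nd, 4th, 6th, ...).
"blanket" → "lne".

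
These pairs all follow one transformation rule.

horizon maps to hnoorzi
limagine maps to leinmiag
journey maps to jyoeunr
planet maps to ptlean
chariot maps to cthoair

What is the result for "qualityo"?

qouyatli

Looking at the pairs, the operation is to take characters alternately from the front and the back (1st, last, 2nd, 2nd-last, ...).
Applying that to "qualityo" gives "qouyatli".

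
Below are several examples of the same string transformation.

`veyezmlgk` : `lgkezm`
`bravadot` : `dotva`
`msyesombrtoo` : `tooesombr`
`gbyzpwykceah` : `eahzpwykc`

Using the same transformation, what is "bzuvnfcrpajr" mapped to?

ajrvnfcrp

Rule — delete the first 3 characters, then move the last 3 characters to the front (rotate right by 3).
On "bzuvnfcrpajr": the first step gives "vnfcrpajr", and the second then gives "ajrvnfcrp".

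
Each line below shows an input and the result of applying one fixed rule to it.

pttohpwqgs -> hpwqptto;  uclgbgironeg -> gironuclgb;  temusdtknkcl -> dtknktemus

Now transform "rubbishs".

What's happening: delete the last 2 characters, then swap the front and back halves of the string.
On "rubbishs": the first step gives "rubbis", and the second then gives "bisrub".

bisrub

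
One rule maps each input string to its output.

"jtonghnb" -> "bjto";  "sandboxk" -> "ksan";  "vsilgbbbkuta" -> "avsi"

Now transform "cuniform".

Rule — move the last character to the front, then keep only the first 4 characters.
Applying both steps to "cuniform": "mcunifor", then "mcun".
(Check on "vsilgbbbkuta": → "avsilgbbbkut" → "avsi" ✓)

mcun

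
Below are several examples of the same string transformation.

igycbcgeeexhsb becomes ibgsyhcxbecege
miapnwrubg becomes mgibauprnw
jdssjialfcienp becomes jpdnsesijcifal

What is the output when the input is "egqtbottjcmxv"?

Each output is the input with this applied: take characters alternately from the front and the back (1st, last, 2nd, 2nd-last, ...).
"egqtbottjcmxv" → "evgxqmtcbjott".

evgxqmtcbjott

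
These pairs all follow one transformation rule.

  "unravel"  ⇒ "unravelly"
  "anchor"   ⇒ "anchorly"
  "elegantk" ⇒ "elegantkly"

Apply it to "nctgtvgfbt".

The pattern: append "ly".
On "nctgtvgfbt" that produces "nctgtvgfbtly".

nctgtvgfbtly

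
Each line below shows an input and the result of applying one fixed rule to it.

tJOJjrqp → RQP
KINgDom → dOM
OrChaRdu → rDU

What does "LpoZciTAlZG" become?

Lzg

Each output is the input with this applied: flip the case of every letter, then keep only the last 3 characters.
On "LpoZciTAlZG": the first step gives "lPOzCItaLzg", and the second then gives "Lzg".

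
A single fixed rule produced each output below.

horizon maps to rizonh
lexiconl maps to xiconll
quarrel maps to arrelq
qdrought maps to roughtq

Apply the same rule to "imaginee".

In each case the input is transformed by: move the first character to the end, then delete the first character.
On "imaginee": the first step gives "magineei", and the second then gives "agineei".

agineei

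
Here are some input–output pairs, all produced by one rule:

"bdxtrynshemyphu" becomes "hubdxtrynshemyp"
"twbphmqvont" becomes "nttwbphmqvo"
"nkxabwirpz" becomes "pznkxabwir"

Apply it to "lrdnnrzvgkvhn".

What's happening: move the last 2 characters to the front (rotate right by 2).
Applying that to "lrdnnrzvgkvhn" gives "hnlrdnnrzvgkv".

hnlrdnnrzvgkv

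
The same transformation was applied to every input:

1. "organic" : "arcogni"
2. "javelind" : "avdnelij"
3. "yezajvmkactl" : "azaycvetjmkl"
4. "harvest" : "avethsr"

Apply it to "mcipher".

crephmi

The transformation: sort the characters into alphabetical order, then take characters alternately from the front and the back (1st, last, 2nd, 2nd-last, ...).
Starting from "mcipher": after the first operation, "cehimpr"; after the second, "crephmi".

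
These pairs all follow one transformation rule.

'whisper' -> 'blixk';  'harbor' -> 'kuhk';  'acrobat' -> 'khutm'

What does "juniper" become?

Rule — shift every letter 7 places backward in the alphabet (wrapping around), then delete the first 2 characters.
"juniper" → "cngbixk" → "gbixk".

gbixk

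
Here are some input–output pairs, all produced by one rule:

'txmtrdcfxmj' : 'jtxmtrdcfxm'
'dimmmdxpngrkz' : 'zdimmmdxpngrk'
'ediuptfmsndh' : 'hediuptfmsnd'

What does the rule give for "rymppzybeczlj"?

In each case the input is transformed by: move the last character to the front.
So "rymppzybeczlj" becomes "jrymppzybeczl".

jrymppzybeczl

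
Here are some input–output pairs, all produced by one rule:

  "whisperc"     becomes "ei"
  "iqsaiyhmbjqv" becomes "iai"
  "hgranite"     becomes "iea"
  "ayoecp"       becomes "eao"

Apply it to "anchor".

The rule is to swap the front and back halves of the string, then keep only the vowels.
On "anchor": the first step gives "horanc", and the second then gives "oa".

oa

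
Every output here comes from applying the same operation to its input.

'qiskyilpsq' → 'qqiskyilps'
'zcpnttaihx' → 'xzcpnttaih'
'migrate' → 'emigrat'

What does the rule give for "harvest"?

tharves

Looking at the pairs, the operation is to move the last character to the front.
"harvest" → "tharves".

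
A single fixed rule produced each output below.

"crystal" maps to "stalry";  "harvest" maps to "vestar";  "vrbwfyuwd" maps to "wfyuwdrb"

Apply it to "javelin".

Each output is the input with this applied: delete the first character, then move the first 2 characters to the end (rotate left by 2).
"javelin" → "avelin" → "elinav".

elinav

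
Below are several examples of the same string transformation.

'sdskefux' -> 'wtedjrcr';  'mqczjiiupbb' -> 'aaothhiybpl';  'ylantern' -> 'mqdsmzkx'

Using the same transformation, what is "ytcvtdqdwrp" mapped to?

In each case the input is transformed by: reverse the string, then shift every letter 1 place backward in the alphabet (wrapping around).
For "ytcvtdqdwrp", step one produces "prwdqdtvcty"; step two turns that into "oqvcpcsubsx".
(Check on "ylantern": → "nretnaly" → "mqdsmzkx" ✓)

oqvcpcsubsx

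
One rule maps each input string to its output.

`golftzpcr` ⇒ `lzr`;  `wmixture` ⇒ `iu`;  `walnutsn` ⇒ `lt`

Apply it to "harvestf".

rs

Looking at the pairs, the operation is to keep one character in every 3, starting at position 3 (positions 3rd, 6th, 9th, ...).
For "harvestf" the result is "rs".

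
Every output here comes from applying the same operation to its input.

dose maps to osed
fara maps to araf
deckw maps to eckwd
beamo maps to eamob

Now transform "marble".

In each case the input is transformed by: move the first character to the end.
"marble" → "arblem".

arblem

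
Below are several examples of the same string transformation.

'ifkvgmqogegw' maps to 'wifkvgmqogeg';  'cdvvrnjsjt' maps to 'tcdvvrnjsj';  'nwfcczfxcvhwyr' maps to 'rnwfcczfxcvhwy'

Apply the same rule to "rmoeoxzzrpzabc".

crmoeoxzzrpzab

The rule is to move the last character to the front.
On "rmoeoxzzrpzabc" that produces "crmoeoxzzrpzab".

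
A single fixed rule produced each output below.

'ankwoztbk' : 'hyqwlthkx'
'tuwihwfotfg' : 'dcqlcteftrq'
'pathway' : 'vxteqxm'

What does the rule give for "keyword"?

Rule — shift every letter 3 places backward in the alphabet (wrapping around), then reverse the string.
On "keyword": the first step gives "hbvtloa", and the second then gives "aoltvbh".
(Check on "ankwoztbk": → "xkhtlwqyh" → "hyqwlthkx" ✓)

aoltvbh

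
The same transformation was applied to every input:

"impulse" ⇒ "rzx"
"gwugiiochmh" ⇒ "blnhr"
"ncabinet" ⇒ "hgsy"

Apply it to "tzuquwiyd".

Rule — shift every letter 5 places forward in the alphabet (wrapping around), then keep every other character starting from the second (positions 2nd, 4th, 6th, ...).
So "tzuquwiyd" becomes "evbd".
(Check on "ncabinet": → "shfgnsjy" → "hgsy" ✓)

evbd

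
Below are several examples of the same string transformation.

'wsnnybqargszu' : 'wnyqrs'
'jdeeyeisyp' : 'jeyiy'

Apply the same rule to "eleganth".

eeat

In each case the input is transformed by: swap each adjacent pair of characters (1↔2, 3↔4, ...), then keep every other character starting from the second (positions 2nd, 4th, 6th, ...).
Working it through for "eleganth": intermediate "legenaht", final "eeat".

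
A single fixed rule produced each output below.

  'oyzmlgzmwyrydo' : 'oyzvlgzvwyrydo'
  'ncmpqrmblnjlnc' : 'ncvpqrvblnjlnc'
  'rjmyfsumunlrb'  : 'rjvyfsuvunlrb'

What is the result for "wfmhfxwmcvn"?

wfvhfxwvcvn

Each output is the input with this applied: replace every "m" with "v".
Applying that to "wfmhfxwmcvn" gives "wfvhfxwvcvn".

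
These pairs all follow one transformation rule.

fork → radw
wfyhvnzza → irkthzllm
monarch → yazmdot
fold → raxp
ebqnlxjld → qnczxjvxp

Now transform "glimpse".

The pattern: shift every letter 12 places forward in the alphabet (wrapping around).
"glimpse" → "sxuybeq".

sxuybeq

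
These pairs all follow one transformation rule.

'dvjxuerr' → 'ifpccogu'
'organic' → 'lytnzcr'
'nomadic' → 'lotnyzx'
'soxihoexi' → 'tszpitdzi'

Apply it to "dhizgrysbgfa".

krcjdmrqlost

The transformation: move the first 3 characters to the end (rotate left by 3), then shift every letter 11 places forward in the alphabet (wrapping around).
For "dhizgrysbgfa", step one produces "zgrysbgfadhi"; step two turns that into "krcjdmrqlost".
(Check on "soxihoexi": → "ihoexisox" → "tszpitdzi" ✓)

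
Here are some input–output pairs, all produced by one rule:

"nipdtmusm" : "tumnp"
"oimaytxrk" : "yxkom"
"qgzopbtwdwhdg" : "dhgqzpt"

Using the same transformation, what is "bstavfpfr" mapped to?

vprbt

Each output is the input with this applied: keep every other character starting from the first (positions 1st, 3rd, 5th, ...), then move the last 3 characters to the front (rotate right by 3).
On "bstavfpfr" that produces "vprbt".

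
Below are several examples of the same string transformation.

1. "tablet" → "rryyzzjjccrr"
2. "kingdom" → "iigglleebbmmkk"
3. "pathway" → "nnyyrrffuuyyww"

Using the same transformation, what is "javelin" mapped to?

In each case the input is transformed by: shift every letter 2 places backward in the alphabet (wrapping around), then double every character.
"javelin" → "hytcjgl" → "hhyyttccjjggll".

hhyyttccjjggll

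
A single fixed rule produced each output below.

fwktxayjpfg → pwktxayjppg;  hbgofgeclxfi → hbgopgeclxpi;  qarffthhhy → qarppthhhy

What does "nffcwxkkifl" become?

nppcwxkkipl

Each output is the input with this applied: replace every "f" with "p".
On "nffcwxkkifl" that produces "nppcwxkkipl".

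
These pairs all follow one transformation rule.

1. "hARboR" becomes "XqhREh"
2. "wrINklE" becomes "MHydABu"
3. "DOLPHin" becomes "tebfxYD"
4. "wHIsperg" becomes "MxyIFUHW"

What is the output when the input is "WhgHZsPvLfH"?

mXWxpIfLbVx

In each case the input is transformed by: flip the case of every letter, then shift every letter 10 places backward in the alphabet (wrapping around).
Applying both steps to "WhgHZsPvLfH": "wHGhzSpVlFh", then "mXWxpIfLbVx".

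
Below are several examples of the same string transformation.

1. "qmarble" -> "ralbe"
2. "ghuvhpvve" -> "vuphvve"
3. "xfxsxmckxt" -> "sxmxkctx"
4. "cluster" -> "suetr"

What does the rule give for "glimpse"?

mispe

In each case the input is transformed by: delete the first 2 characters, then swap each adjacent pair of characters (1↔2, 3↔4, ...).
On "glimpse": the first step gives "impse", and the second then gives "mispe".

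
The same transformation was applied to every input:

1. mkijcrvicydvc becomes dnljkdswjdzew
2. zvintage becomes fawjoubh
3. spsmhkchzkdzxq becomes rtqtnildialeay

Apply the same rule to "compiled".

The transformation: shift every letter 1 place forward in the alphabet (wrapping around), then move the last character to the front.
Applying that to "compiled" gives "edpnqjmf".

edpnqjmf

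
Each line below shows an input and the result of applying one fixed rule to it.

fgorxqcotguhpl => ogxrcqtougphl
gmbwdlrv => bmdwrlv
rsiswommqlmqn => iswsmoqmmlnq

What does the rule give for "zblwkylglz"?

The rule is to delete the first character, then swap each adjacent pair of characters (1↔2, 3↔4, ...).
For "zblwkylglz", step one produces "blwkylglz"; step two turns that into "lbkwlylgz".

lbkwlylgz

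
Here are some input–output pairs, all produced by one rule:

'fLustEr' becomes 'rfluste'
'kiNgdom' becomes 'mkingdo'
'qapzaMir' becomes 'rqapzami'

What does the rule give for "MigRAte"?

What's happening: move the last character to the front, then convert every letter to lowercase.
Applying both steps to "MigRAte": "eMigRAt", then "emigrat".
(Check on "fLustEr": → "rfLustE" → "rfluste" ✓)

emigrat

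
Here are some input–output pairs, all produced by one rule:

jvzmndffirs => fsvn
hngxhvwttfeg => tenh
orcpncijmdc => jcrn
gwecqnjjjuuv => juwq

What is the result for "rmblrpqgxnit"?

The pattern: keep one character in every 3, starting at position 2 (positions 2nd, 5th, 8th, ...), then swap the front and back halves of the string.
Working it through for "rmblrpqgxnit": intermediate "mrgi", final "gimr".

gimr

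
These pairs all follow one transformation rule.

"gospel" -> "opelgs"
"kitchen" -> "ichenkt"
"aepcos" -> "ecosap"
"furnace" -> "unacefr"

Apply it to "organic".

ranicog

The rule is to move the first 2 characters to the end (rotate left by 2), then swap the first and last characters.
For "organic", step one produces "ganicor"; step two turns that into "ranicog".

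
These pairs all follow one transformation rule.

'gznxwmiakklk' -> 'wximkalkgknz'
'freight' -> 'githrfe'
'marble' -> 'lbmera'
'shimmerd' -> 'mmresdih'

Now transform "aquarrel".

raeraluq

The pattern: move the first 3 characters to the end (rotate left by 3), then swap each adjacent pair of characters (1↔2, 3↔4, ...).
Starting from "aquarrel": after the first operation, "arrelaqu"; after the second, "raeraluq".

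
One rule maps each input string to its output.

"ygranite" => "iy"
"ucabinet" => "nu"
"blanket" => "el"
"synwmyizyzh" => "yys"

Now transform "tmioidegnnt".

The rule is to move the first 3 characters to the end (rotate left by 3), then keep one character in every 3, starting at position 3 (positions 3rd, 6th, 9th, ...).
For "tmioidegnnt" the result is "dnt".

dnt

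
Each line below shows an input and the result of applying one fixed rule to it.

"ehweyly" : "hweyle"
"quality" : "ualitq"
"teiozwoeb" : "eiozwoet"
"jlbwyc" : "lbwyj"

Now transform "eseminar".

seminae

Rule — delete the last character, then move the first character to the end.
For "eseminar", step one produces "esemina"; step two turns that into "seminae".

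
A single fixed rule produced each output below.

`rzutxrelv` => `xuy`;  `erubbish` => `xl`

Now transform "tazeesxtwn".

cvz

The transformation: shift every letter 3 places forward in the alphabet (wrapping around), then keep one character in every 3, starting at position 3 (positions 3rd, 6th, 9th, ...).
Applying that to "tazeesxtwn" gives "cvz".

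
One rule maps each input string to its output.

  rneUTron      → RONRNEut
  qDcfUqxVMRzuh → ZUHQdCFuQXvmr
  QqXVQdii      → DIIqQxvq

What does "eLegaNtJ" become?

nTjElEGA

What's happening: move the last 3 characters to the front (rotate right by 3), then flip the case of every letter.
Starting from "eLegaNtJ": after the first operation, "NtJeLega"; after the second, "nTjElEGA".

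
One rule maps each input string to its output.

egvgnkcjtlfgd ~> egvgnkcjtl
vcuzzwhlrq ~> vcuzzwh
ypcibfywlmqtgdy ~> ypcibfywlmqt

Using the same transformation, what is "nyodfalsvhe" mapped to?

The transformation: delete the last 3 characters.
"nyodfalsvhe" → "nyodfals".

nyodfals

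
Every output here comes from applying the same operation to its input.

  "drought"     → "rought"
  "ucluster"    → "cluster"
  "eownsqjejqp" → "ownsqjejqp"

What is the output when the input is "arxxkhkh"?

rxxkhkh

Each output is the input with this applied: delete the first character.
"arxxkhkh" → "rxxkhkh".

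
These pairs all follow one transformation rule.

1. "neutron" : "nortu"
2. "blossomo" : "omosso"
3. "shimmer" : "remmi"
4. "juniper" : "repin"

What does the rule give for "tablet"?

The rule is to reverse the string, then delete the last 2 characters.
For "tablet", step one produces "telbat"; step two turns that into "telb".

telb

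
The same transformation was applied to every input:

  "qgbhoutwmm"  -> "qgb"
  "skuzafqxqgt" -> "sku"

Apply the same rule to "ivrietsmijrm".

ivr

Looking at the pairs, the operation is to keep only the first 3 characters.
Applying that to "ivrietsmijrm" gives "ivr".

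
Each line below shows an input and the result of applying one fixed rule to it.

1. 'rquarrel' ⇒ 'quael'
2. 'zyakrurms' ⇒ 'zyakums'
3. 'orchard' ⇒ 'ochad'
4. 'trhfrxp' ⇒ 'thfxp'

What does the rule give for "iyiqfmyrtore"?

iyiqfmytoe

The rule is to remove every "r".
Doing the same to "iyiqfmyrtore": "iyiqfmytoe".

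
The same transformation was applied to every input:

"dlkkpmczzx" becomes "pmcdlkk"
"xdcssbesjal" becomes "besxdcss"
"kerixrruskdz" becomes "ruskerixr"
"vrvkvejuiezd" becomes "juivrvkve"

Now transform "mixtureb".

Looking at the pairs, the operation is to delete the last 3 characters, then move the last 3 characters to the front (rotate right by 3).
For "mixtureb", step one produces "mixtu"; step two turns that into "xtumi".

xtumi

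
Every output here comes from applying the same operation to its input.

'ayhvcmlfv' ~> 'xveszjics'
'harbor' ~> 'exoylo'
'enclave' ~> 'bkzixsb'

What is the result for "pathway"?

mxqetxv

Looking at the pairs, the operation is to shift every letter 3 places backward in the alphabet (wrapping around).
Applying that to "pathway" gives "mxqetxv".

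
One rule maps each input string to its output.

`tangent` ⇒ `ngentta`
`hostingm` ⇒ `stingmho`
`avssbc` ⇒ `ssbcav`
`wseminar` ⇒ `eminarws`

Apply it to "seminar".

Each output is the input with this applied: move the first 2 characters to the end (rotate left by 2).
For "seminar" the result is "minarse".

minarse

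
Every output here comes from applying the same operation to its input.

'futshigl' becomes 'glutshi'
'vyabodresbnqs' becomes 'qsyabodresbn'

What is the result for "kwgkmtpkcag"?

agwgkmtpkc

Each output is the input with this applied: delete the first character, then move the last 2 characters to the front (rotate right by 2).
Working it through for "kwgkmtpkcag": intermediate "wgkmtpkcag", final "agwgkmtpkc".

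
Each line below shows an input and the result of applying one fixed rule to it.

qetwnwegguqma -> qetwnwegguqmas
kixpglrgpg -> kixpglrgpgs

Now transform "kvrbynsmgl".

The transformation: append "s".
Applying that to "kvrbynsmgl" gives "kvrbynsmgls".

kvrbynsmgls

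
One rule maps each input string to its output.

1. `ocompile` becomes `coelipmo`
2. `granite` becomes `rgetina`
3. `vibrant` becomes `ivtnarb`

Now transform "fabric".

Looking at the pairs, the operation is to move the first 2 characters to the end (rotate left by 2), then reverse the string.
Starting from "fabric": after the first operation, "bricfa"; after the second, "afcirb".
(Check on "vibrant": → "brantvi" → "ivtnarb" ✓)

afcirb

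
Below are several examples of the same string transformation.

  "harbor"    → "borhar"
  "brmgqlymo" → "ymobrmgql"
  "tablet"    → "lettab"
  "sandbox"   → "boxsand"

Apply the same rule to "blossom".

somblos

The transformation: move the last 3 characters to the front (rotate right by 3).
For "blossom" the result is "somblos".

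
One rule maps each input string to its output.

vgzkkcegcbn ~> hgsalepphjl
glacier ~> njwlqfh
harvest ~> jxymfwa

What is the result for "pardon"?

The rule is to move the last 3 characters to the front (rotate right by 3), then shift every letter 5 places forward in the alphabet (wrapping around).
Applying both steps to "pardon": "donpar", then "itsufw".
(Check on "glacier": → "ierglac" → "njwlqfh" ✓)

itsufw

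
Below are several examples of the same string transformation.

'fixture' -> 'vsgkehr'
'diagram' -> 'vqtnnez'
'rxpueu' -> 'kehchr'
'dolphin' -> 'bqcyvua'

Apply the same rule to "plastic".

ycfnvgp

Looking at the pairs, the operation is to swap each adjacent pair of characters (1↔2, 3↔4, ...), then shift every letter 13 places forward in the alphabet (wrapping around) — i.e. ROT13.
"plastic" → "lpsaitc" → "ycfnvgp".
(Check on "diagram": → "idgaarm" → "vqtnnez" ✓)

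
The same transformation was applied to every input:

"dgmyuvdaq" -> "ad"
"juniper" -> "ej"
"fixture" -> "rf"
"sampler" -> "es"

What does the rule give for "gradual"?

ag

The rule is to swap the first and last characters, then keep only the last 2 characters.
So "gradual" becomes "ag".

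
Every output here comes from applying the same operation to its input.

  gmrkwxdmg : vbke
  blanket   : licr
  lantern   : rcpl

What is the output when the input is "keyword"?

umpb

Looking at the pairs, the operation is to shift every letter 2 places backward in the alphabet (wrapping around), then keep only the last 4 characters.
"keyword" → "icwumpb" → "umpb".
(Check on "gmrkwxdmg": → "ekpiuvbke" → "vbke" ✓)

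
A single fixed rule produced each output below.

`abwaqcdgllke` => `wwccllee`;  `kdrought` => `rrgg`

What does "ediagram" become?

The rule is to keep one character in every 3, starting at position 3 (positions 3rd, 6th, 9th, ...), then double every character.
For "ediagram" the result is "iirr".
(Check on "abwaqcdgllke": → "wcle" → "wwccllee" ✓)

iirr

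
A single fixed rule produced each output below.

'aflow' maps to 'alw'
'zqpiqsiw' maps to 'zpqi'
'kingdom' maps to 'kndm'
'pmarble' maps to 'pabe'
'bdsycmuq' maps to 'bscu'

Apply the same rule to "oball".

The transformation: keep every other character starting from the first (positions 1st, 3rd, 5th, ...).
Applying that to "oball" gives "oal".

oal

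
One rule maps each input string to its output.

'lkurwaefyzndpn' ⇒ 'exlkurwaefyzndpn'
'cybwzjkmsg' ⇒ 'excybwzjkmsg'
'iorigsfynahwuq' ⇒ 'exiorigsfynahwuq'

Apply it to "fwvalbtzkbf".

In each case the input is transformed by: prepend "ex".
"fwvalbtzkbf" → "exfwvalbtzkbf".

exfwvalbtzkbf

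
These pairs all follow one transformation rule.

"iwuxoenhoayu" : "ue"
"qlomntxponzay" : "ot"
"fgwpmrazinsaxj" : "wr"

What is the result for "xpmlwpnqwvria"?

Each output is the input with this applied: keep one character in every 3, starting at position 3 (positions 3rd, 6th, 9th, ...), then keep only the first 2 characters.
On "xpmlwpnqwvria": the first step gives "mpwi", and the second then gives "mp".

mp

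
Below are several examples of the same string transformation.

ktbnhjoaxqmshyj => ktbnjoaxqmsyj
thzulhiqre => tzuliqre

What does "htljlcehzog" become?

tljlcezog

Rule — remove every "h".
So "htljlcehzog" becomes "tljlcezog".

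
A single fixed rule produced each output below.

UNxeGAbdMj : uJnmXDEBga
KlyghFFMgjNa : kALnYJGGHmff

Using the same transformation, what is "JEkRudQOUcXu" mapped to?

jUexKCruUoDq

The rule is to take characters alternately from the front and the back (1st, last, 2nd, 2nd-last, ...), then flip the case of every letter.
For "JEkRudQOUcXu", step one produces "JuEXkcRUuOdQ"; step two turns that into "jUexKCruUoDq".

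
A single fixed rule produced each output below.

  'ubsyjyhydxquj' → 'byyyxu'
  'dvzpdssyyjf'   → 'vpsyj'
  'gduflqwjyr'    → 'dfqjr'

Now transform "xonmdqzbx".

omqb

Looking at the pairs, the operation is to keep every other character starting from the second (positions 2nd, 4th, 6th, ...).
"xonmdqzbx" → "omqb".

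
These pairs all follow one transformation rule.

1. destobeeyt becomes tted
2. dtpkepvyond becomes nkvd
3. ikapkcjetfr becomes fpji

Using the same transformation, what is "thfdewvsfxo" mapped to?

xdvt

The rule is to keep one character in every 3, starting at position 1 (positions 1st, 4th, 7th, ...), then swap the first and last characters.
On "thfdewvsfxo": the first step gives "tdvx", and the second then gives "xdvt".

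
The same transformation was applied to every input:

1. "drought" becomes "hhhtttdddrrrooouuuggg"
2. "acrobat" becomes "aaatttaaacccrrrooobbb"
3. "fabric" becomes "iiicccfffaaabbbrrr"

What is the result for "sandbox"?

oooxxxsssaaannndddbbb

Each output is the input with this applied: move the last 2 characters to the front (rotate right by 2), then repeat every character 3 times.
Applying both steps to "sandbox": "oxsandb", then "oooxxxsssaaannndddbbb".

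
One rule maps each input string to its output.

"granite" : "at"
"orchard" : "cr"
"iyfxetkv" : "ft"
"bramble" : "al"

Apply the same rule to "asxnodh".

In each case the input is transformed by: keep one character in every 3, starting at position 3 (positions 3rd, 6th, 9th, ...).
Doing the same to "asxnodh": "xd".

xd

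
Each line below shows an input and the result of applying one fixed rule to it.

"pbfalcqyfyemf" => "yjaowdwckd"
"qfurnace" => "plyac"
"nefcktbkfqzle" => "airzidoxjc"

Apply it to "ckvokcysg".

miawqe

The rule is to delete the first 3 characters, then shift every letter 2 places backward in the alphabet (wrapping around).
Starting from "ckvokcysg": after the first operation, "okcysg"; after the second, "miawqe".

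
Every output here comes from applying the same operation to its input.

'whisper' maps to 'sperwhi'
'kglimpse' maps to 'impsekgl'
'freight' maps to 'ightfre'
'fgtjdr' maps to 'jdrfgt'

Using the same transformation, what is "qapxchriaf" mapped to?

xchriafqap

Looking at the pairs, the operation is to move the first 3 characters to the end (rotate left by 3).
For "qapxchriaf" the result is "xchriafqap".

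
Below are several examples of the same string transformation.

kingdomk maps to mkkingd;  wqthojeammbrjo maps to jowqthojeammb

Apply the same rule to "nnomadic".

icnnoma

The pattern: move the last 2 characters to the front (rotate right by 2), then delete the last character.
"nnomadic" → "icnnomad" → "icnnoma".
(Check on "kingdomk": → "mkkingdo" → "mkkingd" ✓)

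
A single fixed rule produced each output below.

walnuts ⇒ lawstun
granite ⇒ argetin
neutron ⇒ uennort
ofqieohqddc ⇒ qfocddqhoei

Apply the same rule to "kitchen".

tiknehc

Looking at the pairs, the operation is to move the first 3 characters to the end (rotate left by 3), then reverse the string.
Applying both steps to "kitchen": "chenkit", then "tiknehc".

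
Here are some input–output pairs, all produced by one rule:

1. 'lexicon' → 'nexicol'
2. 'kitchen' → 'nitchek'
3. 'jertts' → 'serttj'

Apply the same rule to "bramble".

The rule is to swap the first and last characters.
"bramble" → "eramblb".

eramblb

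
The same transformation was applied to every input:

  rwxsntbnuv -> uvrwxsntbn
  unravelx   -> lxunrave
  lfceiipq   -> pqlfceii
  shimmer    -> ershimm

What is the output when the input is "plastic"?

icplast

The pattern: move the last 2 characters to the front (rotate right by 2).
Doing the same to "plastic": "icplast".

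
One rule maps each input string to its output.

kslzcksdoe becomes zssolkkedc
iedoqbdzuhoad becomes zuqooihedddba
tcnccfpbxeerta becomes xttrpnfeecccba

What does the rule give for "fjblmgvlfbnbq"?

The pattern: sort the characters into reverse alphabetical order.
For "fjblmgvlfbnbq" the result is "vqnmlljgffbbb".

vqnmlljgffbbb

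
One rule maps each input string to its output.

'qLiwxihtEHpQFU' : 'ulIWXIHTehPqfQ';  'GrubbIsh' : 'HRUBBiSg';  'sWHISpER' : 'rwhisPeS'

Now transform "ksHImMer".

RShiMmEK

What's happening: flip the case of every letter, then swap the first and last characters.
On "ksHImMer": the first step gives "KShiMmER", and the second then gives "RShiMmEK".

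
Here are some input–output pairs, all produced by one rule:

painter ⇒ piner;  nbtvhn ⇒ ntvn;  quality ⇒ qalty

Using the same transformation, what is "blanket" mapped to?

banet

The transformation: double every character, then keep one character in every 3, starting at position 2 (positions 2nd, 5th, 8th, ...).
Applying both steps to "blanket": "bbllaannkkeett", then "banet".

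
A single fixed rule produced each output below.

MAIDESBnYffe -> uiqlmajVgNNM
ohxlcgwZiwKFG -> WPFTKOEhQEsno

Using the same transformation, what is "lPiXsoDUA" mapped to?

The rule is to shift every letter 8 places forward in the alphabet (wrapping around), then flip the case of every letter.
"lPiXsoDUA" → "tXqFawLCI" → "TxQfAWlci".
(Check on "ohxlcgwZiwKFG": → "wpftkoeHqeSNO" → "WPFTKOEhQEsno" ✓)

TxQfAWlci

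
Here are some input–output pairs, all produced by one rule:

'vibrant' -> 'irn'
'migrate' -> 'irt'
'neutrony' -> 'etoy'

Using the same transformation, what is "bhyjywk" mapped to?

Each output is the input with this applied: keep every other character starting from the second (positions 2nd, 4th, 6th, ...).
For "bhyjywk" the result is "hjw".

hjw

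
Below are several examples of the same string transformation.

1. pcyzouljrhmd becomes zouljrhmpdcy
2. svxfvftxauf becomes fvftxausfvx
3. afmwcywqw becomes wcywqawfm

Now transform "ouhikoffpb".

ikoffpobuh

Looking at the pairs, the operation is to swap the first and last characters, then move the first 3 characters to the end (rotate left by 3).
"ouhikoffpb" → "buhikoffpo" → "ikoffpobuh".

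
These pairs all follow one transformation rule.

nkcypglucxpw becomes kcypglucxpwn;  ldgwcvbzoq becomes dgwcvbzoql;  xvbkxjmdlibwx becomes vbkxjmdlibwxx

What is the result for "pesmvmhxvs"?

The transformation: move the first character to the end.
"pesmvmhxvs" → "esmvmhxvsp".

esmvmhxvsp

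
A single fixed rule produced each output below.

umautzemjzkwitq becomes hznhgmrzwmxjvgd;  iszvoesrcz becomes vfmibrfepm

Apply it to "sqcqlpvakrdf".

fdpdycinxeqs

Each output is the input with this applied: shift every letter 13 places forward in the alphabet (wrapping around) — i.e. ROT13.
For "sqcqlpvakrdf" the result is "fdpdycinxeqs".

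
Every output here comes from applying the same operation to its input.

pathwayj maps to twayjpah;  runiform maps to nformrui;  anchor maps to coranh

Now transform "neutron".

In each case the input is transformed by: move the first 3 characters to the end (rotate left by 3), then swap the first and last characters.
For "neutron", step one produces "tronneu"; step two turns that into "uronnet".

uronnet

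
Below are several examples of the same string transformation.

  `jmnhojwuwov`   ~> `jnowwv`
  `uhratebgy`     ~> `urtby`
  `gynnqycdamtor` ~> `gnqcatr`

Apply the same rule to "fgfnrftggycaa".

In each case the input is transformed by: keep every other character starting from the first (positions 1st, 3rd, 5th, ...).
On "fgfnrftggycaa" that produces "ffrtgca".

ffrtgca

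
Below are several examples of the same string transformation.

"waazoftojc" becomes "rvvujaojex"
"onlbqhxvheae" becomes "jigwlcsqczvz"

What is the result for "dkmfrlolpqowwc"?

The pattern: shift every letter 5 places backward in the alphabet (wrapping around).
So "dkmfrlolpqowwc" becomes "yfhamgjgkljrrx".

yfhamgjgkljrrx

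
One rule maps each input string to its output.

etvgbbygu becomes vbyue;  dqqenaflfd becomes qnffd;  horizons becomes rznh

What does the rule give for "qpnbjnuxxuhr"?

Rule — keep every other character starting from the first (positions 1st, 3rd, 5th, ...), then move the first character to the end.
On "qpnbjnuxxuhr" that produces "njuxhq".
(Check on "etvgbbygu": → "evbyu" → "vbyue" ✓)

njuxhq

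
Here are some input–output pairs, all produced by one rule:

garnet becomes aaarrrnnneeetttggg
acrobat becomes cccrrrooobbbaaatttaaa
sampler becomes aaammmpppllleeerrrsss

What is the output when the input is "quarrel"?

Looking at the pairs, the operation is to repeat every character 3 times, then move the first 3 characters to the end (rotate left by 3).
Applying both steps to "quarrel": "qqquuuaaarrrrrreeelll", then "uuuaaarrrrrreeelllqqq".

uuuaaarrrrrreeelllqqq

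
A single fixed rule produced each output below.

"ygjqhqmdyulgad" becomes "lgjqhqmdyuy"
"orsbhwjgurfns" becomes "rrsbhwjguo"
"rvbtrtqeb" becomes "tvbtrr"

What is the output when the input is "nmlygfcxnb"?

What's happening: delete the last 3 characters, then swap the first and last characters.
Starting from "nmlygfcxnb": after the first operation, "nmlygfc"; after the second, "cmlygfn".

cmlygfn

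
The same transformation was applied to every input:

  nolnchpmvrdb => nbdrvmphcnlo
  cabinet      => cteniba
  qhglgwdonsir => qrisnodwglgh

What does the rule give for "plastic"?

The rule is to reverse the string, then move the last character to the front.
Starting from "plastic": after the first operation, "citsalp"; after the second, "pcitsal".

pcitsal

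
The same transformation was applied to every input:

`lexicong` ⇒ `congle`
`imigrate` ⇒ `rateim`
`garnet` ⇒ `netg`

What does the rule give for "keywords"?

ordske

The pattern: swap the front and back halves of the string, then delete the last 2 characters.
Working it through for "keywords": intermediate "ordskeyw", final "ordske".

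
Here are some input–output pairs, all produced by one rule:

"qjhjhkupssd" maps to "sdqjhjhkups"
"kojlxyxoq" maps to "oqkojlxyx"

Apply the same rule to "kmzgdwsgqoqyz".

The pattern: move the last 2 characters to the front (rotate right by 2).
For "kmzgdwsgqoqyz" the result is "yzkmzgdwsgqoq".

yzkmzgdwsgqoq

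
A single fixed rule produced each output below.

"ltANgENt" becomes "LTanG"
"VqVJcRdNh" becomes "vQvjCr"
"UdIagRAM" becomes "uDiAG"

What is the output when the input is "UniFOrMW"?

The pattern: delete the last 3 characters, then flip the case of every letter.
For "UniFOrMW", step one produces "UniFO"; step two turns that into "uNIfo".

uNIfo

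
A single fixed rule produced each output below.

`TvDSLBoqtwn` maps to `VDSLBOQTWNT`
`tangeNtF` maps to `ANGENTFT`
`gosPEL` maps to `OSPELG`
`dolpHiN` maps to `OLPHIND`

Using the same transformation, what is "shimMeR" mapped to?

HIMMERS

Each output is the input with this applied: move the first character to the end, then convert every letter to uppercase.
Working it through for "shimMeR": intermediate "himMeRs", final "HIMMERS".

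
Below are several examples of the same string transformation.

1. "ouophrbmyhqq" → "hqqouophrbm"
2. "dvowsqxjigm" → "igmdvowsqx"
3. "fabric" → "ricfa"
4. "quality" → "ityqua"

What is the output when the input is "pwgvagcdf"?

cdfpwgva

In each case the input is transformed by: move the last 3 characters to the front (rotate right by 3), then delete the last character.
Starting from "pwgvagcdf": after the first operation, "cdfpwgvag"; after the second, "cdfpwgva".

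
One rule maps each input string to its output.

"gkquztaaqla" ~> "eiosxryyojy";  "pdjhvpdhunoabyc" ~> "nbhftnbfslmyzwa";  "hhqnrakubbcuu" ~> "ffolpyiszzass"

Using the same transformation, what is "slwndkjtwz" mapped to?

qjulbihrux

The transformation: shift every letter 2 places backward in the alphabet (wrapping around).
So "slwndkjtwz" becomes "qjulbihrux".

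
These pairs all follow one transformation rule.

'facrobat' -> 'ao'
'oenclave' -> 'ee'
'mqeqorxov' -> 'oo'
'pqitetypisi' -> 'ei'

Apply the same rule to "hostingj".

In each case the input is transformed by: keep one character in every 3, starting at position 2 (positions 2nd, 5th, 8th, ...), then keep only the vowels.
For "hostingj", step one produces "oij"; step two turns that into "oi".

oi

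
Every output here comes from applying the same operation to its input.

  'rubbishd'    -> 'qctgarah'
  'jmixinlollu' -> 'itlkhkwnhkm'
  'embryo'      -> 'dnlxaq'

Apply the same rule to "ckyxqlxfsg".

In each case the input is transformed by: take characters alternately from the front and the back (1st, last, 2nd, 2nd-last, ...), then shift every letter 1 place backward in the alphabet (wrapping around).
So "ckyxqlxfsg" becomes "bfjrxewwpk".
(Check on "embryo": → "eomybr" → "dnlxaq" ✓)

bfjrxewwpk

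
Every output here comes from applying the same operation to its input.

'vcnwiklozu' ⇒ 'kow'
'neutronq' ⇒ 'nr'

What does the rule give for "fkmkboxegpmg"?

fkmx

The transformation: sort the characters into alphabetical order, then keep one character in every 3, starting at position 3 (positions 3rd, 6th, 9th, ...).
For "fkmkboxegpmg", step one produces "befggkkmmopx"; step two turns that into "fkmx".
(Check on "vcnwiklozu": → "ciklnouvwz" → "kow" ✓)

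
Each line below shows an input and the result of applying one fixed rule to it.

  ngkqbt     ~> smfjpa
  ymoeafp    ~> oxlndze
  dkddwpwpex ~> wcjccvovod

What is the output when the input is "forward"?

The pattern: move the last character to the front, then shift every letter 1 place backward in the alphabet (wrapping around).
Starting from "forward": after the first operation, "dforwar"; after the second, "cenqvzq".

cenqvzq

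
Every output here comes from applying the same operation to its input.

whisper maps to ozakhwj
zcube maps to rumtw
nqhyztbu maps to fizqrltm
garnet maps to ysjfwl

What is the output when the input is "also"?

sdkg

Each output is the input with this applied: shift every letter 8 places backward in the alphabet (wrapping around).
"also" → "sdkg".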